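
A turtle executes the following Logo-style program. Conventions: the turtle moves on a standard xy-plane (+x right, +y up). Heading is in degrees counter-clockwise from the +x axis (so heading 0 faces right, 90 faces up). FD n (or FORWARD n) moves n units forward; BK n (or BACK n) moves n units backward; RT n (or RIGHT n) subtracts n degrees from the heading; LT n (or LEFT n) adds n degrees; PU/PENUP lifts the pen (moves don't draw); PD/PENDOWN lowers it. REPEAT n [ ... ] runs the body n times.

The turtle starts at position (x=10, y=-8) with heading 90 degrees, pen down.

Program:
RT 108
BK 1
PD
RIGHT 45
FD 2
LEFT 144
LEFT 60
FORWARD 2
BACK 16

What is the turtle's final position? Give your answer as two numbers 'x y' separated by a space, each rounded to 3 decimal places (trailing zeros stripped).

Executing turtle program step by step:
Start: pos=(10,-8), heading=90, pen down
RT 108: heading 90 -> 342
BK 1: (10,-8) -> (9.049,-7.691) [heading=342, draw]
PD: pen down
RT 45: heading 342 -> 297
FD 2: (9.049,-7.691) -> (9.957,-9.473) [heading=297, draw]
LT 144: heading 297 -> 81
LT 60: heading 81 -> 141
FD 2: (9.957,-9.473) -> (8.403,-8.214) [heading=141, draw]
BK 16: (8.403,-8.214) -> (20.837,-18.283) [heading=141, draw]
Final: pos=(20.837,-18.283), heading=141, 4 segment(s) drawn

Answer: 20.837 -18.283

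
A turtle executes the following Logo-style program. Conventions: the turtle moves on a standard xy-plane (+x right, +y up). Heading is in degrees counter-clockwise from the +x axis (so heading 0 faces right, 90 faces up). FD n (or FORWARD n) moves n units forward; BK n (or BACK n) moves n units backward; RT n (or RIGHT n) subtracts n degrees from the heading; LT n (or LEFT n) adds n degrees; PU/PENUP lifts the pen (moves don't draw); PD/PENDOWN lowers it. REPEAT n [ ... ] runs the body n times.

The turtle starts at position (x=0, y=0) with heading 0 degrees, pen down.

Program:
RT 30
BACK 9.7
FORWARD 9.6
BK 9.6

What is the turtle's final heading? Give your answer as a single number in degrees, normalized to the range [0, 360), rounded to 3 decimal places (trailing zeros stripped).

Executing turtle program step by step:
Start: pos=(0,0), heading=0, pen down
RT 30: heading 0 -> 330
BK 9.7: (0,0) -> (-8.4,4.85) [heading=330, draw]
FD 9.6: (-8.4,4.85) -> (-0.087,0.05) [heading=330, draw]
BK 9.6: (-0.087,0.05) -> (-8.4,4.85) [heading=330, draw]
Final: pos=(-8.4,4.85), heading=330, 3 segment(s) drawn

Answer: 330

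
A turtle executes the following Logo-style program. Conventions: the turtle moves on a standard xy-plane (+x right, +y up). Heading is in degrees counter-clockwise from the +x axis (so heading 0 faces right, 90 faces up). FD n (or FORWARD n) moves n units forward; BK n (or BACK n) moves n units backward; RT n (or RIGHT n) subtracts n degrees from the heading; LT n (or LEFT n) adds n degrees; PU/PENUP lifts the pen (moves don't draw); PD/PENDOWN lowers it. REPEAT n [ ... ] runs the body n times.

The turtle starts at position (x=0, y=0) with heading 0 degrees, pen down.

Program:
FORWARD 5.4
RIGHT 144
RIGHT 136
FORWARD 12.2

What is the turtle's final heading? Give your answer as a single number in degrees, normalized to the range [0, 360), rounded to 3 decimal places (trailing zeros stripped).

Executing turtle program step by step:
Start: pos=(0,0), heading=0, pen down
FD 5.4: (0,0) -> (5.4,0) [heading=0, draw]
RT 144: heading 0 -> 216
RT 136: heading 216 -> 80
FD 12.2: (5.4,0) -> (7.519,12.015) [heading=80, draw]
Final: pos=(7.519,12.015), heading=80, 2 segment(s) drawn

Answer: 80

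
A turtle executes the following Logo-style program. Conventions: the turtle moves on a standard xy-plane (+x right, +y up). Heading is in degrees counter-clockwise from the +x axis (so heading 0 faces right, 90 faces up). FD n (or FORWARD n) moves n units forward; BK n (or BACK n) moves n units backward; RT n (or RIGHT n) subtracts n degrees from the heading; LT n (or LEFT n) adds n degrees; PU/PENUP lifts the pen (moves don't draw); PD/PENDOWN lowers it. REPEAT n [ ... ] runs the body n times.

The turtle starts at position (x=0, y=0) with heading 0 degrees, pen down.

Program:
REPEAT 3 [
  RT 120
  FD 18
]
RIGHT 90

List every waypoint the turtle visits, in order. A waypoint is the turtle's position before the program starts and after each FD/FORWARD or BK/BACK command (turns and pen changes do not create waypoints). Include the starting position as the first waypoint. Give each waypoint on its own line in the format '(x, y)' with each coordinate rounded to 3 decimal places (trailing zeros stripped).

Answer: (0, 0)
(-9, -15.588)
(-18, 0)
(0, 0)

Derivation:
Executing turtle program step by step:
Start: pos=(0,0), heading=0, pen down
REPEAT 3 [
  -- iteration 1/3 --
  RT 120: heading 0 -> 240
  FD 18: (0,0) -> (-9,-15.588) [heading=240, draw]
  -- iteration 2/3 --
  RT 120: heading 240 -> 120
  FD 18: (-9,-15.588) -> (-18,0) [heading=120, draw]
  -- iteration 3/3 --
  RT 120: heading 120 -> 0
  FD 18: (-18,0) -> (0,0) [heading=0, draw]
]
RT 90: heading 0 -> 270
Final: pos=(0,0), heading=270, 3 segment(s) drawn
Waypoints (4 total):
(0, 0)
(-9, -15.588)
(-18, 0)
(0, 0)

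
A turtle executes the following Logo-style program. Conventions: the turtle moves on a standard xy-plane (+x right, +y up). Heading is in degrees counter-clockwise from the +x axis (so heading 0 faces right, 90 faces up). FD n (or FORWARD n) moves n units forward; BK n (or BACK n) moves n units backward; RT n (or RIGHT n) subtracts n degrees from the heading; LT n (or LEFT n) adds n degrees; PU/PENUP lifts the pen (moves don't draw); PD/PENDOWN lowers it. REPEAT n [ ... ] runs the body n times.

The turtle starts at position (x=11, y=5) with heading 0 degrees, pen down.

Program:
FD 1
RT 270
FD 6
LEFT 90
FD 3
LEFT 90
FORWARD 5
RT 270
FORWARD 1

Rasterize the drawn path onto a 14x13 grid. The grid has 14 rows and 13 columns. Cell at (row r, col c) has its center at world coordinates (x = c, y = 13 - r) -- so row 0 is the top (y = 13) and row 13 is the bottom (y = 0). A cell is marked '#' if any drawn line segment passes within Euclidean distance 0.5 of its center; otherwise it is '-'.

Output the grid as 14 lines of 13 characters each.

Segment 0: (11,5) -> (12,5)
Segment 1: (12,5) -> (12,11)
Segment 2: (12,11) -> (9,11)
Segment 3: (9,11) -> (9,6)
Segment 4: (9,6) -> (10,6)

Answer: -------------
-------------
---------####
---------#--#
---------#--#
---------#--#
---------#--#
---------##-#
-----------##
-------------
-------------
-------------
-------------
-------------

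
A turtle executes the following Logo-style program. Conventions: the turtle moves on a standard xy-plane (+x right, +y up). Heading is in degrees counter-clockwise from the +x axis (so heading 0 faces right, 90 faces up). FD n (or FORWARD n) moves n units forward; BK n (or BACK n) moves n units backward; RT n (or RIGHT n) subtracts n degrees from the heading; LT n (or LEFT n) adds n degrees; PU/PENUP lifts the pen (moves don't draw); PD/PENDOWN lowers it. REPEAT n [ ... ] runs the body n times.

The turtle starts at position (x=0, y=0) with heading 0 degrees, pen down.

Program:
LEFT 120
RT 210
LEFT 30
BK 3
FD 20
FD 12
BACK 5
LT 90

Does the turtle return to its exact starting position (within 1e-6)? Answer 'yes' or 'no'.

Answer: no

Derivation:
Executing turtle program step by step:
Start: pos=(0,0), heading=0, pen down
LT 120: heading 0 -> 120
RT 210: heading 120 -> 270
LT 30: heading 270 -> 300
BK 3: (0,0) -> (-1.5,2.598) [heading=300, draw]
FD 20: (-1.5,2.598) -> (8.5,-14.722) [heading=300, draw]
FD 12: (8.5,-14.722) -> (14.5,-25.115) [heading=300, draw]
BK 5: (14.5,-25.115) -> (12,-20.785) [heading=300, draw]
LT 90: heading 300 -> 30
Final: pos=(12,-20.785), heading=30, 4 segment(s) drawn

Start position: (0, 0)
Final position: (12, -20.785)
Distance = 24; >= 1e-6 -> NOT closed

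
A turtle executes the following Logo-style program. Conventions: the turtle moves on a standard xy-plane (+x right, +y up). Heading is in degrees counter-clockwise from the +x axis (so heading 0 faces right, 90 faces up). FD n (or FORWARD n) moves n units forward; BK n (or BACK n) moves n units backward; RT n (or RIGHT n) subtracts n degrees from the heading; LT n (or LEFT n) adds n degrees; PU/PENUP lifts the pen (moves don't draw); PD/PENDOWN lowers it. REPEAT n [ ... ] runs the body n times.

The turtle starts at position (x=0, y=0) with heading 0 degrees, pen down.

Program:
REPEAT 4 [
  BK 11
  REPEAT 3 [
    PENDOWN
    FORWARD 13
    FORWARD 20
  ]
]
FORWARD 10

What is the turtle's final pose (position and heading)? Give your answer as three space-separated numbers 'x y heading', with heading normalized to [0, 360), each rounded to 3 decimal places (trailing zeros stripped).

Answer: 362 0 0

Derivation:
Executing turtle program step by step:
Start: pos=(0,0), heading=0, pen down
REPEAT 4 [
  -- iteration 1/4 --
  BK 11: (0,0) -> (-11,0) [heading=0, draw]
  REPEAT 3 [
    -- iteration 1/3 --
    PD: pen down
    FD 13: (-11,0) -> (2,0) [heading=0, draw]
    FD 20: (2,0) -> (22,0) [heading=0, draw]
    -- iteration 2/3 --
    PD: pen down
    FD 13: (22,0) -> (35,0) [heading=0, draw]
    FD 20: (35,0) -> (55,0) [heading=0, draw]
    -- iteration 3/3 --
    PD: pen down
    FD 13: (55,0) -> (68,0) [heading=0, draw]
    FD 20: (68,0) -> (88,0) [heading=0, draw]
  ]
  -- iteration 2/4 --
  BK 11: (88,0) -> (77,0) [heading=0, draw]
  REPEAT 3 [
    -- iteration 1/3 --
    PD: pen down
    FD 13: (77,0) -> (90,0) [heading=0, draw]
    FD 20: (90,0) -> (110,0) [heading=0, draw]
    -- iteration 2/3 --
    PD: pen down
    FD 13: (110,0) -> (123,0) [heading=0, draw]
    FD 20: (123,0) -> (143,0) [heading=0, draw]
    -- iteration 3/3 --
    PD: pen down
    FD 13: (143,0) -> (156,0) [heading=0, draw]
    FD 20: (156,0) -> (176,0) [heading=0, draw]
  ]
  -- iteration 3/4 --
  BK 11: (176,0) -> (165,0) [heading=0, draw]
  REPEAT 3 [
    -- iteration 1/3 --
    PD: pen down
    FD 13: (165,0) -> (178,0) [heading=0, draw]
    FD 20: (178,0) -> (198,0) [heading=0, draw]
    -- iteration 2/3 --
    PD: pen down
    FD 13: (198,0) -> (211,0) [heading=0, draw]
    FD 20: (211,0) -> (231,0) [heading=0, draw]
    -- iteration 3/3 --
    PD: pen down
    FD 13: (231,0) -> (244,0) [heading=0, draw]
    FD 20: (244,0) -> (264,0) [heading=0, draw]
  ]
  -- iteration 4/4 --
  BK 11: (264,0) -> (253,0) [heading=0, draw]
  REPEAT 3 [
    -- iteration 1/3 --
    PD: pen down
    FD 13: (253,0) -> (266,0) [heading=0, draw]
    FD 20: (266,0) -> (286,0) [heading=0, draw]
    -- iteration 2/3 --
    PD: pen down
    FD 13: (286,0) -> (299,0) [heading=0, draw]
    FD 20: (299,0) -> (319,0) [heading=0, draw]
    -- iteration 3/3 --
    PD: pen down
    FD 13: (319,0) -> (332,0) [heading=0, draw]
    FD 20: (332,0) -> (352,0) [heading=0, draw]
  ]
]
FD 10: (352,0) -> (362,0) [heading=0, draw]
Final: pos=(362,0), heading=0, 29 segment(s) drawn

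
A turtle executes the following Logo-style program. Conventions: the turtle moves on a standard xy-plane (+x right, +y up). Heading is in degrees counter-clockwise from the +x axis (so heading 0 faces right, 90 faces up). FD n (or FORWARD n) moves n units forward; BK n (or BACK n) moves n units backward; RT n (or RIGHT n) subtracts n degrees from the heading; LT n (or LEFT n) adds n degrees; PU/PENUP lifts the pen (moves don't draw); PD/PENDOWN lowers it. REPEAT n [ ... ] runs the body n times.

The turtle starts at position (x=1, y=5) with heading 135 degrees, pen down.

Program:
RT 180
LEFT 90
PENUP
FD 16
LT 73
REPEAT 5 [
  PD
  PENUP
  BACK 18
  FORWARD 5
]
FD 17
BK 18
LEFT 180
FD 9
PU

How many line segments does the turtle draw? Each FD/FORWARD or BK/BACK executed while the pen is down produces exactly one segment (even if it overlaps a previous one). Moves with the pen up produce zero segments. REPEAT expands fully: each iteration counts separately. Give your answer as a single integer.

Answer: 0

Derivation:
Executing turtle program step by step:
Start: pos=(1,5), heading=135, pen down
RT 180: heading 135 -> 315
LT 90: heading 315 -> 45
PU: pen up
FD 16: (1,5) -> (12.314,16.314) [heading=45, move]
LT 73: heading 45 -> 118
REPEAT 5 [
  -- iteration 1/5 --
  PD: pen down
  PU: pen up
  BK 18: (12.314,16.314) -> (20.764,0.421) [heading=118, move]
  FD 5: (20.764,0.421) -> (18.417,4.835) [heading=118, move]
  -- iteration 2/5 --
  PD: pen down
  PU: pen up
  BK 18: (18.417,4.835) -> (26.867,-11.058) [heading=118, move]
  FD 5: (26.867,-11.058) -> (24.52,-6.643) [heading=118, move]
  -- iteration 3/5 --
  PD: pen down
  PU: pen up
  BK 18: (24.52,-6.643) -> (32.97,-22.536) [heading=118, move]
  FD 5: (32.97,-22.536) -> (30.623,-18.121) [heading=118, move]
  -- iteration 4/5 --
  PD: pen down
  PU: pen up
  BK 18: (30.623,-18.121) -> (39.074,-34.014) [heading=118, move]
  FD 5: (39.074,-34.014) -> (36.726,-29.6) [heading=118, move]
  -- iteration 5/5 --
  PD: pen down
  PU: pen up
  BK 18: (36.726,-29.6) -> (45.177,-45.493) [heading=118, move]
  FD 5: (45.177,-45.493) -> (42.829,-41.078) [heading=118, move]
]
FD 17: (42.829,-41.078) -> (34.848,-26.068) [heading=118, move]
BK 18: (34.848,-26.068) -> (43.299,-41.961) [heading=118, move]
LT 180: heading 118 -> 298
FD 9: (43.299,-41.961) -> (47.524,-49.907) [heading=298, move]
PU: pen up
Final: pos=(47.524,-49.907), heading=298, 0 segment(s) drawn
Segments drawn: 0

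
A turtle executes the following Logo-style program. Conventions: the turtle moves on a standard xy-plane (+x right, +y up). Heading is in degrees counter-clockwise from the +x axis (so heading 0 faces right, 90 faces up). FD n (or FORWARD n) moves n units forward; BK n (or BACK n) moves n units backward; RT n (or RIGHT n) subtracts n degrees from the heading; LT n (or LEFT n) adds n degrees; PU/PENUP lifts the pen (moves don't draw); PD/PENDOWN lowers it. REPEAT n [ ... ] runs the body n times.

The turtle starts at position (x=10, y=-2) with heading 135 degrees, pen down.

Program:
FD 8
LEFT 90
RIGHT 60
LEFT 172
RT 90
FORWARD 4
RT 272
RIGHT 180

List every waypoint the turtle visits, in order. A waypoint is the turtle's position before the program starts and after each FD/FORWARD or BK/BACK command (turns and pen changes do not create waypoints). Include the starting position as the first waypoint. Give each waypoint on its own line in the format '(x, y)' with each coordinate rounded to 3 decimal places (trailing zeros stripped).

Answer: (10, -2)
(4.343, 3.657)
(2.78, -0.025)

Derivation:
Executing turtle program step by step:
Start: pos=(10,-2), heading=135, pen down
FD 8: (10,-2) -> (4.343,3.657) [heading=135, draw]
LT 90: heading 135 -> 225
RT 60: heading 225 -> 165
LT 172: heading 165 -> 337
RT 90: heading 337 -> 247
FD 4: (4.343,3.657) -> (2.78,-0.025) [heading=247, draw]
RT 272: heading 247 -> 335
RT 180: heading 335 -> 155
Final: pos=(2.78,-0.025), heading=155, 2 segment(s) drawn
Waypoints (3 total):
(10, -2)
(4.343, 3.657)
(2.78, -0.025)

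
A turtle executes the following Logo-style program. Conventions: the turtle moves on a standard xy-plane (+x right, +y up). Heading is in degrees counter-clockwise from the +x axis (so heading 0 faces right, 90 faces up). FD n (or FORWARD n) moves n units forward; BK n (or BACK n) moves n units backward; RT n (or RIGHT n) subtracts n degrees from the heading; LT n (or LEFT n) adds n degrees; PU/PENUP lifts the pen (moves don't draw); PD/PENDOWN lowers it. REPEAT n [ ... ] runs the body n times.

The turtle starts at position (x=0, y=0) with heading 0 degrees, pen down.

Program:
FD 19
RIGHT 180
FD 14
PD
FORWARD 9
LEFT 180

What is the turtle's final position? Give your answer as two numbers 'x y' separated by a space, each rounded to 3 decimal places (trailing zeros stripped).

Executing turtle program step by step:
Start: pos=(0,0), heading=0, pen down
FD 19: (0,0) -> (19,0) [heading=0, draw]
RT 180: heading 0 -> 180
FD 14: (19,0) -> (5,0) [heading=180, draw]
PD: pen down
FD 9: (5,0) -> (-4,0) [heading=180, draw]
LT 180: heading 180 -> 0
Final: pos=(-4,0), heading=0, 3 segment(s) drawn

Answer: -4 0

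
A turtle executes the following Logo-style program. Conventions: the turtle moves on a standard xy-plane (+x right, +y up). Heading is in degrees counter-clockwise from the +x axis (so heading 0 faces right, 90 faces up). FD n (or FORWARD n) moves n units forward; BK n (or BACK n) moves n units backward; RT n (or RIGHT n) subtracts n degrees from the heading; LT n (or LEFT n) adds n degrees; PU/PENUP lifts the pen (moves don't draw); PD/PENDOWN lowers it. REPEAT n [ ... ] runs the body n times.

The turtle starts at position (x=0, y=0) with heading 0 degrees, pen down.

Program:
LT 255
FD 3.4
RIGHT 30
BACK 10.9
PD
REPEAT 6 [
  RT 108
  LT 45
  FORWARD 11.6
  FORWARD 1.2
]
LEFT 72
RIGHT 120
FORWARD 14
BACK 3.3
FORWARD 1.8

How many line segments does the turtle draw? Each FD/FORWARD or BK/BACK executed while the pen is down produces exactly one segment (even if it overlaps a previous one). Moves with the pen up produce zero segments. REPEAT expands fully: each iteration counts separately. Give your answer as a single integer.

Answer: 17

Derivation:
Executing turtle program step by step:
Start: pos=(0,0), heading=0, pen down
LT 255: heading 0 -> 255
FD 3.4: (0,0) -> (-0.88,-3.284) [heading=255, draw]
RT 30: heading 255 -> 225
BK 10.9: (-0.88,-3.284) -> (6.827,4.423) [heading=225, draw]
PD: pen down
REPEAT 6 [
  -- iteration 1/6 --
  RT 108: heading 225 -> 117
  LT 45: heading 117 -> 162
  FD 11.6: (6.827,4.423) -> (-4.205,8.008) [heading=162, draw]
  FD 1.2: (-4.205,8.008) -> (-5.346,8.379) [heading=162, draw]
  -- iteration 2/6 --
  RT 108: heading 162 -> 54
  LT 45: heading 54 -> 99
  FD 11.6: (-5.346,8.379) -> (-7.161,19.836) [heading=99, draw]
  FD 1.2: (-7.161,19.836) -> (-7.348,21.021) [heading=99, draw]
  -- iteration 3/6 --
  RT 108: heading 99 -> 351
  LT 45: heading 351 -> 36
  FD 11.6: (-7.348,21.021) -> (2.036,27.839) [heading=36, draw]
  FD 1.2: (2.036,27.839) -> (3.007,28.545) [heading=36, draw]
  -- iteration 4/6 --
  RT 108: heading 36 -> 288
  LT 45: heading 288 -> 333
  FD 11.6: (3.007,28.545) -> (13.343,23.279) [heading=333, draw]
  FD 1.2: (13.343,23.279) -> (14.412,22.734) [heading=333, draw]
  -- iteration 5/6 --
  RT 108: heading 333 -> 225
  LT 45: heading 225 -> 270
  FD 11.6: (14.412,22.734) -> (14.412,11.134) [heading=270, draw]
  FD 1.2: (14.412,11.134) -> (14.412,9.934) [heading=270, draw]
  -- iteration 6/6 --
  RT 108: heading 270 -> 162
  LT 45: heading 162 -> 207
  FD 11.6: (14.412,9.934) -> (4.076,4.667) [heading=207, draw]
  FD 1.2: (4.076,4.667) -> (3.007,4.123) [heading=207, draw]
]
LT 72: heading 207 -> 279
RT 120: heading 279 -> 159
FD 14: (3.007,4.123) -> (-10.063,9.14) [heading=159, draw]
BK 3.3: (-10.063,9.14) -> (-6.982,7.957) [heading=159, draw]
FD 1.8: (-6.982,7.957) -> (-8.663,8.602) [heading=159, draw]
Final: pos=(-8.663,8.602), heading=159, 17 segment(s) drawn
Segments drawn: 17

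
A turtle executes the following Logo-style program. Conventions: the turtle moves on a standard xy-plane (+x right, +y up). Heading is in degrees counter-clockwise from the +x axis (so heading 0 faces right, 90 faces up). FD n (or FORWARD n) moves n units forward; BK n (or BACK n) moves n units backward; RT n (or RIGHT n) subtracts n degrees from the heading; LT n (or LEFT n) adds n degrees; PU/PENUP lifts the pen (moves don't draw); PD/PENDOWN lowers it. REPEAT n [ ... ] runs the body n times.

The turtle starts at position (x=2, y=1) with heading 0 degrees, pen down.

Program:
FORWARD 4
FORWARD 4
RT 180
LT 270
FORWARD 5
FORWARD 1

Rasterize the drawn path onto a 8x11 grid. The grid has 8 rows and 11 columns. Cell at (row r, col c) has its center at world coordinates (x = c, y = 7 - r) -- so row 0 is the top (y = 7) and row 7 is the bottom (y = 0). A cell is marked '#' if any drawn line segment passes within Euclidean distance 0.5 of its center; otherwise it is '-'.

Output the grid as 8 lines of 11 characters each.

Segment 0: (2,1) -> (6,1)
Segment 1: (6,1) -> (10,1)
Segment 2: (10,1) -> (10,6)
Segment 3: (10,6) -> (10,7)

Answer: ----------#
----------#
----------#
----------#
----------#
----------#
--#########
-----------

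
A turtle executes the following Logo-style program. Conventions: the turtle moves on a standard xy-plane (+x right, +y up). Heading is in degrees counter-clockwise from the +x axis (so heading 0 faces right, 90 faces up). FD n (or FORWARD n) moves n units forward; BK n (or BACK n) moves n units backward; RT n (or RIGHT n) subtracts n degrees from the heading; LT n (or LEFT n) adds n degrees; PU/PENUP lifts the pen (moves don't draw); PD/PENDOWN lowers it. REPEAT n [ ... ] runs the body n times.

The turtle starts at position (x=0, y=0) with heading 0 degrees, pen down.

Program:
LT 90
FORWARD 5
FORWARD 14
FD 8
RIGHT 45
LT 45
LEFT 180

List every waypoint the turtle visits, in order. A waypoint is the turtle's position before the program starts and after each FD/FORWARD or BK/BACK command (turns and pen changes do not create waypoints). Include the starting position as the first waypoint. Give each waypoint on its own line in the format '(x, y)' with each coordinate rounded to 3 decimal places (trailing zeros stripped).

Executing turtle program step by step:
Start: pos=(0,0), heading=0, pen down
LT 90: heading 0 -> 90
FD 5: (0,0) -> (0,5) [heading=90, draw]
FD 14: (0,5) -> (0,19) [heading=90, draw]
FD 8: (0,19) -> (0,27) [heading=90, draw]
RT 45: heading 90 -> 45
LT 45: heading 45 -> 90
LT 180: heading 90 -> 270
Final: pos=(0,27), heading=270, 3 segment(s) drawn
Waypoints (4 total):
(0, 0)
(0, 5)
(0, 19)
(0, 27)

Answer: (0, 0)
(0, 5)
(0, 19)
(0, 27)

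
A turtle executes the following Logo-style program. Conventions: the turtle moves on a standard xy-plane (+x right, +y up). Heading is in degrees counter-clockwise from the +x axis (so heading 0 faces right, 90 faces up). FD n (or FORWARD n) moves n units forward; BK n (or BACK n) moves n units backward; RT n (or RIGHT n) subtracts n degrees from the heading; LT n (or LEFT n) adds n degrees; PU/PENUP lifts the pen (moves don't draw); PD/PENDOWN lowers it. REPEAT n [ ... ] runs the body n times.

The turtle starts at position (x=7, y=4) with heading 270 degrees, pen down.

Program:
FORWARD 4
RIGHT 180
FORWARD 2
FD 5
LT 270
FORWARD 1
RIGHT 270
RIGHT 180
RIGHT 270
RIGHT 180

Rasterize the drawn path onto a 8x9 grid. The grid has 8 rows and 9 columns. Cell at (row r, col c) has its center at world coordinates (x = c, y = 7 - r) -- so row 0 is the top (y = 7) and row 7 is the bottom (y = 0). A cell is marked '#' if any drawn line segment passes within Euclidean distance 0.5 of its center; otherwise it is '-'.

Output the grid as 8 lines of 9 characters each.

Segment 0: (7,4) -> (7,0)
Segment 1: (7,0) -> (7,2)
Segment 2: (7,2) -> (7,7)
Segment 3: (7,7) -> (8,7)

Answer: -------##
-------#-
-------#-
-------#-
-------#-
-------#-
-------#-
-------#-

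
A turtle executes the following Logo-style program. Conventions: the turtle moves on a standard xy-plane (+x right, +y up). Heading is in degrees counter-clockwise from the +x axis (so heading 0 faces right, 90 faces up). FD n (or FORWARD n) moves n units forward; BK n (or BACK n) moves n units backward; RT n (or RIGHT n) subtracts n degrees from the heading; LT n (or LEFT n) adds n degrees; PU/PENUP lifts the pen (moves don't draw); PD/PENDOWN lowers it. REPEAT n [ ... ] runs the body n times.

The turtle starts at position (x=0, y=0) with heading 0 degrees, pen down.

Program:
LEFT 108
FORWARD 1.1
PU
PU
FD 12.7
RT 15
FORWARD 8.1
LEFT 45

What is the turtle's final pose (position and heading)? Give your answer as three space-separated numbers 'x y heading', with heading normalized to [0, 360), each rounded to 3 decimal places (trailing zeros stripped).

Executing turtle program step by step:
Start: pos=(0,0), heading=0, pen down
LT 108: heading 0 -> 108
FD 1.1: (0,0) -> (-0.34,1.046) [heading=108, draw]
PU: pen up
PU: pen up
FD 12.7: (-0.34,1.046) -> (-4.264,13.125) [heading=108, move]
RT 15: heading 108 -> 93
FD 8.1: (-4.264,13.125) -> (-4.688,21.213) [heading=93, move]
LT 45: heading 93 -> 138
Final: pos=(-4.688,21.213), heading=138, 1 segment(s) drawn

Answer: -4.688 21.213 138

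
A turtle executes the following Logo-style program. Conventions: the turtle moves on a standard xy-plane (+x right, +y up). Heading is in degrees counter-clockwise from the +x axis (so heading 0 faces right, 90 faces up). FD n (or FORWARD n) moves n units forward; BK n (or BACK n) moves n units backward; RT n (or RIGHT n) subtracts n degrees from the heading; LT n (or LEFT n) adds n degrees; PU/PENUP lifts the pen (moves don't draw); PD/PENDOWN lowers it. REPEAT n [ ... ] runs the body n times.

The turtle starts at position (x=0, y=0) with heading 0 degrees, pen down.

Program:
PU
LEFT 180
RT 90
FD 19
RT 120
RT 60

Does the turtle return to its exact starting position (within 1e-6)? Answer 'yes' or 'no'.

Answer: no

Derivation:
Executing turtle program step by step:
Start: pos=(0,0), heading=0, pen down
PU: pen up
LT 180: heading 0 -> 180
RT 90: heading 180 -> 90
FD 19: (0,0) -> (0,19) [heading=90, move]
RT 120: heading 90 -> 330
RT 60: heading 330 -> 270
Final: pos=(0,19), heading=270, 0 segment(s) drawn

Start position: (0, 0)
Final position: (0, 19)
Distance = 19; >= 1e-6 -> NOT closed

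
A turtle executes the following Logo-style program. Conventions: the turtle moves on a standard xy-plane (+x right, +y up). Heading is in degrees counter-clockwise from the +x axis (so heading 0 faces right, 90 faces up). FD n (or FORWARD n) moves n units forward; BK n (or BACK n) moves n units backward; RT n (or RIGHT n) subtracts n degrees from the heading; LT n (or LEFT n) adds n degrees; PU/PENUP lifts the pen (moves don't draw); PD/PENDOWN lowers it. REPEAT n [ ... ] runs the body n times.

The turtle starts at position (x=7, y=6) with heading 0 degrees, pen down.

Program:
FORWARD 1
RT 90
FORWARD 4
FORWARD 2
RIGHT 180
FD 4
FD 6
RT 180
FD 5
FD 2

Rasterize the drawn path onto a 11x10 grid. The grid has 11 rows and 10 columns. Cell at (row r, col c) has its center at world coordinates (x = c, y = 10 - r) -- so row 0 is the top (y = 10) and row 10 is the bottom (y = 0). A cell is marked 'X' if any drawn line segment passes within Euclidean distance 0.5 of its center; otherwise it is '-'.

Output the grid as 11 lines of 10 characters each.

Answer: --------X-
--------X-
--------X-
--------X-
-------XX-
--------X-
--------X-
--------X-
--------X-
--------X-
--------X-

Derivation:
Segment 0: (7,6) -> (8,6)
Segment 1: (8,6) -> (8,2)
Segment 2: (8,2) -> (8,0)
Segment 3: (8,0) -> (8,4)
Segment 4: (8,4) -> (8,10)
Segment 5: (8,10) -> (8,5)
Segment 6: (8,5) -> (8,3)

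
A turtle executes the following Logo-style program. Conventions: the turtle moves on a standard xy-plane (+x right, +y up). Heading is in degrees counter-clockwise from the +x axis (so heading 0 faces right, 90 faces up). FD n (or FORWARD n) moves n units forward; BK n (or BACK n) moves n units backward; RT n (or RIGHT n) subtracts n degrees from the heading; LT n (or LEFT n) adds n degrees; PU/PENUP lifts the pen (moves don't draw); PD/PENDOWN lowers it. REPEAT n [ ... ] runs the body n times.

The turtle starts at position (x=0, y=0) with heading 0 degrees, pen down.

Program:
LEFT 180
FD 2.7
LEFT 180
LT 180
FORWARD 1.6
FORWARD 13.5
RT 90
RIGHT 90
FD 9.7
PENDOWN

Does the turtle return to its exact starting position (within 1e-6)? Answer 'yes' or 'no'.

Answer: no

Derivation:
Executing turtle program step by step:
Start: pos=(0,0), heading=0, pen down
LT 180: heading 0 -> 180
FD 2.7: (0,0) -> (-2.7,0) [heading=180, draw]
LT 180: heading 180 -> 0
LT 180: heading 0 -> 180
FD 1.6: (-2.7,0) -> (-4.3,0) [heading=180, draw]
FD 13.5: (-4.3,0) -> (-17.8,0) [heading=180, draw]
RT 90: heading 180 -> 90
RT 90: heading 90 -> 0
FD 9.7: (-17.8,0) -> (-8.1,0) [heading=0, draw]
PD: pen down
Final: pos=(-8.1,0), heading=0, 4 segment(s) drawn

Start position: (0, 0)
Final position: (-8.1, 0)
Distance = 8.1; >= 1e-6 -> NOT closed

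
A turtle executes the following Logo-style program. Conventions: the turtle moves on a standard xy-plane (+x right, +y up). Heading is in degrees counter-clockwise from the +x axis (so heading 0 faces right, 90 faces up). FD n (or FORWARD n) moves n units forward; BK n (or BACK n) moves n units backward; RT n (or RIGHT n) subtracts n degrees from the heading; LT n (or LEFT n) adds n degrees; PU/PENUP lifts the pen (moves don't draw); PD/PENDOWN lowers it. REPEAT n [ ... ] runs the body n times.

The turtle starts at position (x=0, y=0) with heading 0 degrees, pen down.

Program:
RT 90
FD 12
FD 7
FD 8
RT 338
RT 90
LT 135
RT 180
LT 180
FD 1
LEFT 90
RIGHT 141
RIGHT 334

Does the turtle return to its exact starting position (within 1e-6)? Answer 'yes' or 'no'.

Executing turtle program step by step:
Start: pos=(0,0), heading=0, pen down
RT 90: heading 0 -> 270
FD 12: (0,0) -> (0,-12) [heading=270, draw]
FD 7: (0,-12) -> (0,-19) [heading=270, draw]
FD 8: (0,-19) -> (0,-27) [heading=270, draw]
RT 338: heading 270 -> 292
RT 90: heading 292 -> 202
LT 135: heading 202 -> 337
RT 180: heading 337 -> 157
LT 180: heading 157 -> 337
FD 1: (0,-27) -> (0.921,-27.391) [heading=337, draw]
LT 90: heading 337 -> 67
RT 141: heading 67 -> 286
RT 334: heading 286 -> 312
Final: pos=(0.921,-27.391), heading=312, 4 segment(s) drawn

Start position: (0, 0)
Final position: (0.921, -27.391)
Distance = 27.406; >= 1e-6 -> NOT closed

Answer: no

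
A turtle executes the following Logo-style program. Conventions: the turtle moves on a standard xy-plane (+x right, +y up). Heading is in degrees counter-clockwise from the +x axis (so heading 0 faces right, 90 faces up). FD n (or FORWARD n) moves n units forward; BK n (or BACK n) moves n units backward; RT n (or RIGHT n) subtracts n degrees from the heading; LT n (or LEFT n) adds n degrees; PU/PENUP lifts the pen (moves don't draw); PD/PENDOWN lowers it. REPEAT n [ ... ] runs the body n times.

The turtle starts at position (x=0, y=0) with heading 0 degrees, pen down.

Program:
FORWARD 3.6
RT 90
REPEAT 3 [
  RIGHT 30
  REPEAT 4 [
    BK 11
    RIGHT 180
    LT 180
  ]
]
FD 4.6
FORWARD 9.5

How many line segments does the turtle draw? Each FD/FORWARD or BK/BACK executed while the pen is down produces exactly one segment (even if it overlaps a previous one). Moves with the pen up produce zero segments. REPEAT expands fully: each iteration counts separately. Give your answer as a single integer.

Answer: 15

Derivation:
Executing turtle program step by step:
Start: pos=(0,0), heading=0, pen down
FD 3.6: (0,0) -> (3.6,0) [heading=0, draw]
RT 90: heading 0 -> 270
REPEAT 3 [
  -- iteration 1/3 --
  RT 30: heading 270 -> 240
  REPEAT 4 [
    -- iteration 1/4 --
    BK 11: (3.6,0) -> (9.1,9.526) [heading=240, draw]
    RT 180: heading 240 -> 60
    LT 180: heading 60 -> 240
    -- iteration 2/4 --
    BK 11: (9.1,9.526) -> (14.6,19.053) [heading=240, draw]
    RT 180: heading 240 -> 60
    LT 180: heading 60 -> 240
    -- iteration 3/4 --
    BK 11: (14.6,19.053) -> (20.1,28.579) [heading=240, draw]
    RT 180: heading 240 -> 60
    LT 180: heading 60 -> 240
    -- iteration 4/4 --
    BK 11: (20.1,28.579) -> (25.6,38.105) [heading=240, draw]
    RT 180: heading 240 -> 60
    LT 180: heading 60 -> 240
  ]
  -- iteration 2/3 --
  RT 30: heading 240 -> 210
  REPEAT 4 [
    -- iteration 1/4 --
    BK 11: (25.6,38.105) -> (35.126,43.605) [heading=210, draw]
    RT 180: heading 210 -> 30
    LT 180: heading 30 -> 210
    -- iteration 2/4 --
    BK 11: (35.126,43.605) -> (44.653,49.105) [heading=210, draw]
    RT 180: heading 210 -> 30
    LT 180: heading 30 -> 210
    -- iteration 3/4 --
    BK 11: (44.653,49.105) -> (54.179,54.605) [heading=210, draw]
    RT 180: heading 210 -> 30
    LT 180: heading 30 -> 210
    -- iteration 4/4 --
    BK 11: (54.179,54.605) -> (63.705,60.105) [heading=210, draw]
    RT 180: heading 210 -> 30
    LT 180: heading 30 -> 210
  ]
  -- iteration 3/3 --
  RT 30: heading 210 -> 180
  REPEAT 4 [
    -- iteration 1/4 --
    BK 11: (63.705,60.105) -> (74.705,60.105) [heading=180, draw]
    RT 180: heading 180 -> 0
    LT 180: heading 0 -> 180
    -- iteration 2/4 --
    BK 11: (74.705,60.105) -> (85.705,60.105) [heading=180, draw]
    RT 180: heading 180 -> 0
    LT 180: heading 0 -> 180
    -- iteration 3/4 --
    BK 11: (85.705,60.105) -> (96.705,60.105) [heading=180, draw]
    RT 180: heading 180 -> 0
    LT 180: heading 0 -> 180
    -- iteration 4/4 --
    BK 11: (96.705,60.105) -> (107.705,60.105) [heading=180, draw]
    RT 180: heading 180 -> 0
    LT 180: heading 0 -> 180
  ]
]
FD 4.6: (107.705,60.105) -> (103.105,60.105) [heading=180, draw]
FD 9.5: (103.105,60.105) -> (93.605,60.105) [heading=180, draw]
Final: pos=(93.605,60.105), heading=180, 15 segment(s) drawn
Segments drawn: 15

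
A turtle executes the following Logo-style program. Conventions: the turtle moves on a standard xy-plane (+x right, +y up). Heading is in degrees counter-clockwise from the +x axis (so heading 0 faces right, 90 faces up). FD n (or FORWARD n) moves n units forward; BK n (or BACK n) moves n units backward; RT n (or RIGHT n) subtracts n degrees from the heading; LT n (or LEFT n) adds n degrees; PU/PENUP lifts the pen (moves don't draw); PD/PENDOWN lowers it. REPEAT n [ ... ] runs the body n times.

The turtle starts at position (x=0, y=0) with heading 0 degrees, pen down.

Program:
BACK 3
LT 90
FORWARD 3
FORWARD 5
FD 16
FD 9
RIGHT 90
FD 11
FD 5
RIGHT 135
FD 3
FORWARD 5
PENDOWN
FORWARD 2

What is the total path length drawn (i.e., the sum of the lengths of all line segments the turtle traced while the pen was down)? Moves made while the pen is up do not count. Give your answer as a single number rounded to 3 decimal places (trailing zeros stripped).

Executing turtle program step by step:
Start: pos=(0,0), heading=0, pen down
BK 3: (0,0) -> (-3,0) [heading=0, draw]
LT 90: heading 0 -> 90
FD 3: (-3,0) -> (-3,3) [heading=90, draw]
FD 5: (-3,3) -> (-3,8) [heading=90, draw]
FD 16: (-3,8) -> (-3,24) [heading=90, draw]
FD 9: (-3,24) -> (-3,33) [heading=90, draw]
RT 90: heading 90 -> 0
FD 11: (-3,33) -> (8,33) [heading=0, draw]
FD 5: (8,33) -> (13,33) [heading=0, draw]
RT 135: heading 0 -> 225
FD 3: (13,33) -> (10.879,30.879) [heading=225, draw]
FD 5: (10.879,30.879) -> (7.343,27.343) [heading=225, draw]
PD: pen down
FD 2: (7.343,27.343) -> (5.929,25.929) [heading=225, draw]
Final: pos=(5.929,25.929), heading=225, 10 segment(s) drawn

Segment lengths:
  seg 1: (0,0) -> (-3,0), length = 3
  seg 2: (-3,0) -> (-3,3), length = 3
  seg 3: (-3,3) -> (-3,8), length = 5
  seg 4: (-3,8) -> (-3,24), length = 16
  seg 5: (-3,24) -> (-3,33), length = 9
  seg 6: (-3,33) -> (8,33), length = 11
  seg 7: (8,33) -> (13,33), length = 5
  seg 8: (13,33) -> (10.879,30.879), length = 3
  seg 9: (10.879,30.879) -> (7.343,27.343), length = 5
  seg 10: (7.343,27.343) -> (5.929,25.929), length = 2
Total = 62

Answer: 62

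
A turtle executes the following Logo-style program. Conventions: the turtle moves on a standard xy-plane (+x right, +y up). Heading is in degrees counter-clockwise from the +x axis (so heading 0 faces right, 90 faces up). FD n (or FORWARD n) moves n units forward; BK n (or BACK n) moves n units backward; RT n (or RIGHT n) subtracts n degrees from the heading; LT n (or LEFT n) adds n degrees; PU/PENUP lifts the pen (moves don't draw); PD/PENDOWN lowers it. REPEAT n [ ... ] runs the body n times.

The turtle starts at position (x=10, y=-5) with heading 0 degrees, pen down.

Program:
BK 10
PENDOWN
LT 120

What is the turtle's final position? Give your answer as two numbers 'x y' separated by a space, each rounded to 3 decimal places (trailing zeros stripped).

Executing turtle program step by step:
Start: pos=(10,-5), heading=0, pen down
BK 10: (10,-5) -> (0,-5) [heading=0, draw]
PD: pen down
LT 120: heading 0 -> 120
Final: pos=(0,-5), heading=120, 1 segment(s) drawn

Answer: 0 -5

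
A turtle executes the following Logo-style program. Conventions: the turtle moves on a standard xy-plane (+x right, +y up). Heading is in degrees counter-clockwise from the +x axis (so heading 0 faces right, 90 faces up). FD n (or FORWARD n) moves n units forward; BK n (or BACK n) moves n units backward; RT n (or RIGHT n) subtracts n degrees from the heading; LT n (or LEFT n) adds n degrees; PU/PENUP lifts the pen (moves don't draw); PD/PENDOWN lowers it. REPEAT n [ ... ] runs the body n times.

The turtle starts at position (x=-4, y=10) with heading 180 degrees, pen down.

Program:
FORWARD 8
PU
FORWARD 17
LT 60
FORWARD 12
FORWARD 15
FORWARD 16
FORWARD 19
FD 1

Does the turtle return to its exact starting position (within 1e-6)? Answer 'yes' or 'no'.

Executing turtle program step by step:
Start: pos=(-4,10), heading=180, pen down
FD 8: (-4,10) -> (-12,10) [heading=180, draw]
PU: pen up
FD 17: (-12,10) -> (-29,10) [heading=180, move]
LT 60: heading 180 -> 240
FD 12: (-29,10) -> (-35,-0.392) [heading=240, move]
FD 15: (-35,-0.392) -> (-42.5,-13.383) [heading=240, move]
FD 16: (-42.5,-13.383) -> (-50.5,-27.239) [heading=240, move]
FD 19: (-50.5,-27.239) -> (-60,-43.694) [heading=240, move]
FD 1: (-60,-43.694) -> (-60.5,-44.56) [heading=240, move]
Final: pos=(-60.5,-44.56), heading=240, 1 segment(s) drawn

Start position: (-4, 10)
Final position: (-60.5, -44.56)
Distance = 78.543; >= 1e-6 -> NOT closed

Answer: no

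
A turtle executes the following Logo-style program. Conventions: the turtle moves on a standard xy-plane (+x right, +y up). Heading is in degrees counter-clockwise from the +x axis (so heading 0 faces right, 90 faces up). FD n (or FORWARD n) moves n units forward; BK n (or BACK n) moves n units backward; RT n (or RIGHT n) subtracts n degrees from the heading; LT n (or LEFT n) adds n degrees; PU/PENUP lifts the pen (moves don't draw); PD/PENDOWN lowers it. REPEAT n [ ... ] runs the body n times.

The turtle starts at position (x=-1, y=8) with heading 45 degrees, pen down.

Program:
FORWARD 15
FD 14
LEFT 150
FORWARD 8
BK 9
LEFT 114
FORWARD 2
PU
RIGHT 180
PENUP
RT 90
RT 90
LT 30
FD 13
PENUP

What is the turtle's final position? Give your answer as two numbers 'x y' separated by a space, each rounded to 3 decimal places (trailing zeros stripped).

Answer: 33.867 22.552

Derivation:
Executing turtle program step by step:
Start: pos=(-1,8), heading=45, pen down
FD 15: (-1,8) -> (9.607,18.607) [heading=45, draw]
FD 14: (9.607,18.607) -> (19.506,28.506) [heading=45, draw]
LT 150: heading 45 -> 195
FD 8: (19.506,28.506) -> (11.779,26.436) [heading=195, draw]
BK 9: (11.779,26.436) -> (20.472,28.765) [heading=195, draw]
LT 114: heading 195 -> 309
FD 2: (20.472,28.765) -> (21.731,27.211) [heading=309, draw]
PU: pen up
RT 180: heading 309 -> 129
PU: pen up
RT 90: heading 129 -> 39
RT 90: heading 39 -> 309
LT 30: heading 309 -> 339
FD 13: (21.731,27.211) -> (33.867,22.552) [heading=339, move]
PU: pen up
Final: pos=(33.867,22.552), heading=339, 5 segment(s) drawn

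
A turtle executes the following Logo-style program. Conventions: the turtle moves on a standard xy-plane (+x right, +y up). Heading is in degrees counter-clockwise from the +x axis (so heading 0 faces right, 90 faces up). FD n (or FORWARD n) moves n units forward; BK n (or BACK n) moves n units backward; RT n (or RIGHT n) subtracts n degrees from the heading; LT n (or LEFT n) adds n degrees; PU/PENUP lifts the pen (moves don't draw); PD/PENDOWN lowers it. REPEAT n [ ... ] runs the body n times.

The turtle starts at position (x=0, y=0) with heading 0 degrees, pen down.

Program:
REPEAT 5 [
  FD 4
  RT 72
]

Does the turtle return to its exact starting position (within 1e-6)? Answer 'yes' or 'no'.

Executing turtle program step by step:
Start: pos=(0,0), heading=0, pen down
REPEAT 5 [
  -- iteration 1/5 --
  FD 4: (0,0) -> (4,0) [heading=0, draw]
  RT 72: heading 0 -> 288
  -- iteration 2/5 --
  FD 4: (4,0) -> (5.236,-3.804) [heading=288, draw]
  RT 72: heading 288 -> 216
  -- iteration 3/5 --
  FD 4: (5.236,-3.804) -> (2,-6.155) [heading=216, draw]
  RT 72: heading 216 -> 144
  -- iteration 4/5 --
  FD 4: (2,-6.155) -> (-1.236,-3.804) [heading=144, draw]
  RT 72: heading 144 -> 72
  -- iteration 5/5 --
  FD 4: (-1.236,-3.804) -> (0,0) [heading=72, draw]
  RT 72: heading 72 -> 0
]
Final: pos=(0,0), heading=0, 5 segment(s) drawn

Start position: (0, 0)
Final position: (0, 0)
Distance = 0; < 1e-6 -> CLOSED

Answer: yes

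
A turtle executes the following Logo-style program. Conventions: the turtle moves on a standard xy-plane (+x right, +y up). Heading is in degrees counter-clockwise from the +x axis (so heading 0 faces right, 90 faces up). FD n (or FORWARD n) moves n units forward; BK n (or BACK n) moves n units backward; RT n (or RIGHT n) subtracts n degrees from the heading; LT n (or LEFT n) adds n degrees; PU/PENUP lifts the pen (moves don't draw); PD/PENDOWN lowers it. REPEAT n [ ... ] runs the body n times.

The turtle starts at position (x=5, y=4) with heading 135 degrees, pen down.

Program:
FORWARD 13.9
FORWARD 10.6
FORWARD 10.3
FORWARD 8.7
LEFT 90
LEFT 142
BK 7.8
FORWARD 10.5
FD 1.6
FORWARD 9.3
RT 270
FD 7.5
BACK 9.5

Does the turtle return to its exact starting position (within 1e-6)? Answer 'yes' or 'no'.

Answer: no

Derivation:
Executing turtle program step by step:
Start: pos=(5,4), heading=135, pen down
FD 13.9: (5,4) -> (-4.829,13.829) [heading=135, draw]
FD 10.6: (-4.829,13.829) -> (-12.324,21.324) [heading=135, draw]
FD 10.3: (-12.324,21.324) -> (-19.607,28.607) [heading=135, draw]
FD 8.7: (-19.607,28.607) -> (-25.759,34.759) [heading=135, draw]
LT 90: heading 135 -> 225
LT 142: heading 225 -> 7
BK 7.8: (-25.759,34.759) -> (-33.501,33.809) [heading=7, draw]
FD 10.5: (-33.501,33.809) -> (-23.079,35.088) [heading=7, draw]
FD 1.6: (-23.079,35.088) -> (-21.491,35.283) [heading=7, draw]
FD 9.3: (-21.491,35.283) -> (-12.261,36.417) [heading=7, draw]
RT 270: heading 7 -> 97
FD 7.5: (-12.261,36.417) -> (-13.175,43.861) [heading=97, draw]
BK 9.5: (-13.175,43.861) -> (-12.017,34.431) [heading=97, draw]
Final: pos=(-12.017,34.431), heading=97, 10 segment(s) drawn

Start position: (5, 4)
Final position: (-12.017, 34.431)
Distance = 34.866; >= 1e-6 -> NOT closed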